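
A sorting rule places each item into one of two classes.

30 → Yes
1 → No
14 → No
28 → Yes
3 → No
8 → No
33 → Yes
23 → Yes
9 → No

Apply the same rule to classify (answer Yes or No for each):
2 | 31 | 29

No, Yes, Yes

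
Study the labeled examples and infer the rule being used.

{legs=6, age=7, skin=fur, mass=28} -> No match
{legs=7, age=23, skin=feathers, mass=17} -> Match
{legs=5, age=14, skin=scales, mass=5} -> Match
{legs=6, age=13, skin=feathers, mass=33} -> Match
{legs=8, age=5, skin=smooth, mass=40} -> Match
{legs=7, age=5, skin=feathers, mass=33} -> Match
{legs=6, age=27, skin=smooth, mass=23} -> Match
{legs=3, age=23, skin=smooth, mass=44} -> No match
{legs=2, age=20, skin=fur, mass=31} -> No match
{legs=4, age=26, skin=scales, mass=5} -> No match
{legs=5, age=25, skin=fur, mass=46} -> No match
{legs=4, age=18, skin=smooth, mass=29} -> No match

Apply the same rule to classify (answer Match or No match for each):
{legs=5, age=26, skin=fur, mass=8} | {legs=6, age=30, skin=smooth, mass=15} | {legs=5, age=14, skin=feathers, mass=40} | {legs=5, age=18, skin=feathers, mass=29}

No match, Match, Match, Match

The rule appears to be: skin is not fur AND legs ≥ 5.
{legs=5, age=26, skin=fur, mass=8} → skin is fur, legs = 5 → No match.
{legs=6, age=30, skin=smooth, mass=15} → skin is smooth, legs = 6 → Match.
{legs=5, age=14, skin=feathers, mass=40} → skin is feathers, legs = 5 → Match.
{legs=5, age=18, skin=feathers, mass=29} → skin is feathers, legs = 5 → Match.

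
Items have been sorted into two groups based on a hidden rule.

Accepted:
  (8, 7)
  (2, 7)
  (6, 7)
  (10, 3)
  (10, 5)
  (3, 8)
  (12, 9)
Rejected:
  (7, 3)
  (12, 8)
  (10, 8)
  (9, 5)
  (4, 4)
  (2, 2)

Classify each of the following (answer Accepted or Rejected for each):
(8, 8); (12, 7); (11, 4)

Rejected, Accepted, Accepted

'Accepted' ⟺ sum is odd.
(8, 8): 8+8 = 16 — lacks this property, so Rejected. (12, 7): 12+7 = 19 — checks out, so Accepted. (11, 4): 11+4 = 15 — checks out, so Accepted.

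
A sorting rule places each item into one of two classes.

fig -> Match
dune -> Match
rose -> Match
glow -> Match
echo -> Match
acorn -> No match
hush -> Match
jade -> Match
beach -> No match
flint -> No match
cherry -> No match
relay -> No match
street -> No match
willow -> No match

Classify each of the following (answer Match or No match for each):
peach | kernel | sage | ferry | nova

The distinguishing property — length ≤ 4 — holds for all the 'Match' cases and none of the 'No match' cases.

No match, No match, Match, No match, Match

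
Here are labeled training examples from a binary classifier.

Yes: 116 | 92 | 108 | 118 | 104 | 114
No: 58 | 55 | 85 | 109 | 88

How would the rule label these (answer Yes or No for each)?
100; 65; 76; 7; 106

Yes, No, No, No, Yes

One predicate separates the groups cleanly: even AND at least 92.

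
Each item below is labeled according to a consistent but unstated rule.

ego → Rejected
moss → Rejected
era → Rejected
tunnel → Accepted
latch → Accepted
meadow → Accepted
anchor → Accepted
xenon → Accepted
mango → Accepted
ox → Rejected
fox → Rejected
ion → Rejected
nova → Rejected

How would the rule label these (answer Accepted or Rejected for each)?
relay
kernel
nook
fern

Accepted, Accepted, Rejected, Rejected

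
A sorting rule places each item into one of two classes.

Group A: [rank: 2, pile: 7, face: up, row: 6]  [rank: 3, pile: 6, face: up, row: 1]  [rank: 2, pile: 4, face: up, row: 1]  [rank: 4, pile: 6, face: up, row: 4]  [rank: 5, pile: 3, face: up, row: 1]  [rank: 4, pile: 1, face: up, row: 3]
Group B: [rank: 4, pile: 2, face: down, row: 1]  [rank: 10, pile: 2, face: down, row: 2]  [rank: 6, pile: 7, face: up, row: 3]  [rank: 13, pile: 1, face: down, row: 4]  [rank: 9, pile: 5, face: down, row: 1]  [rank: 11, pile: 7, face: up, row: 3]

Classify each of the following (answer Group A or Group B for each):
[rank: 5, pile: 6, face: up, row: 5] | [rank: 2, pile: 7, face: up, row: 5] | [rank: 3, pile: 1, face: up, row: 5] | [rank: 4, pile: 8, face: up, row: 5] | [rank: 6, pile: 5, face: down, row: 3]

Group A, Group A, Group A, Group A, Group B

The simplest hypothesis consistent with all the labels is: face is up AND rank ≤ 5.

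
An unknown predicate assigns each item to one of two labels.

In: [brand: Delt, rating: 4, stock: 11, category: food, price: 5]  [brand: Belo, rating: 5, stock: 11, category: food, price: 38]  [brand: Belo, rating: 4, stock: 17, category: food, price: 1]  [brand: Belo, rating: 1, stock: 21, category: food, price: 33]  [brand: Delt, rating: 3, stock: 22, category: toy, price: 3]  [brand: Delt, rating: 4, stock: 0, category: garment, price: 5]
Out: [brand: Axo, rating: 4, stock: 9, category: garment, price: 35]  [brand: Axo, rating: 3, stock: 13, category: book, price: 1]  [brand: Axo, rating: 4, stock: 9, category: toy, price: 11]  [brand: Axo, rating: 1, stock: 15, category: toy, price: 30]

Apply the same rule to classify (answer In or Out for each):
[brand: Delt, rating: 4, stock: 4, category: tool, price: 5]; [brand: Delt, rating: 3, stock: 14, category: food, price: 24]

Rule: brand is not Axo. This holds for each 'In' example and fails for each 'Out' one.
[brand: Delt, rating: 4, stock: 4, category: tool, price: 5]: brand is Delt — has this property, so In.
[brand: Delt, rating: 3, stock: 14, category: food, price: 24]: brand is Delt — has this property, so In.

In, In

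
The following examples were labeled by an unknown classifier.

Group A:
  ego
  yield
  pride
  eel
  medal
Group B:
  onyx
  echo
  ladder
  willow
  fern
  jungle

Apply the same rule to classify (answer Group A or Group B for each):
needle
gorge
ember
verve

The common property of the 'Group A' items is: odd length. No 'Group B' item has it.
needle: length 6, fails the rule → Group B. gorge: length 5, passes → Group A. ember: length 5, passes → Group A. verve: length 5, passes → Group A.

Group B, Group A, Group A, Group A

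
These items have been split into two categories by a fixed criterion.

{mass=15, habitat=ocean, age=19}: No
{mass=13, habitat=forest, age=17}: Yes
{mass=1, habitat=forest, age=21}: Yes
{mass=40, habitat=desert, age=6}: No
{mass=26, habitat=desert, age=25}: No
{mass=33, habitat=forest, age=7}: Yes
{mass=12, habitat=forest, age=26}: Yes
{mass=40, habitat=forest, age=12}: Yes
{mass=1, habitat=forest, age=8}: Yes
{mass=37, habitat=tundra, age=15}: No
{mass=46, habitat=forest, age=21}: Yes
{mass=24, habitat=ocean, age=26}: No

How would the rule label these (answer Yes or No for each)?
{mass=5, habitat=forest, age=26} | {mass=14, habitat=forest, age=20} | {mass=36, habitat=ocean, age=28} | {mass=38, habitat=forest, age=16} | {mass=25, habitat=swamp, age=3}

The distinguishing property — habitat is forest — holds for all the 'Yes' cases and none of the 'No' cases.

Yes, Yes, No, Yes, No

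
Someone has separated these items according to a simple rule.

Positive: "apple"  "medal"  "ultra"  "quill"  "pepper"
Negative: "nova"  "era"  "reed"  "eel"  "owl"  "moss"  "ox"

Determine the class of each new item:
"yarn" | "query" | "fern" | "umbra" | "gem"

The rule appears to be: length ≥ 5.
"yarn": length 4 — does not fit, so Negative. "query": length 5 — passes, so Positive. "fern": length 4 — does not fit, so Negative. "umbra": length 5 — passes, so Positive. "gem": length 3 — does not fit, so Negative.

Negative, Positive, Negative, Positive, Negative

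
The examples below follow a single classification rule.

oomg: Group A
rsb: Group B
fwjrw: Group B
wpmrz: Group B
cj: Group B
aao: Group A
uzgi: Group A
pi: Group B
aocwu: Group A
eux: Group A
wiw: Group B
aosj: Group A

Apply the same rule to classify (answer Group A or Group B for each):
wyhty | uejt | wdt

Rule: starts with a vowel. This holds for each 'Group A' example and fails for each 'Group B' one.
wyhty: starts with 'w' — does not fit, so Group B. uejt: starts with 'u' — has this property, so Group A. wdt: starts with 'w' — does not fit, so Group B.

Group B, Group A, Group B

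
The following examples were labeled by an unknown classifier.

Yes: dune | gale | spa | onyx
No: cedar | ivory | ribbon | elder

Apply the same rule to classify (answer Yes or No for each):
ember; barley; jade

No, No, Yes

The rule appears to be: length ≤ 4.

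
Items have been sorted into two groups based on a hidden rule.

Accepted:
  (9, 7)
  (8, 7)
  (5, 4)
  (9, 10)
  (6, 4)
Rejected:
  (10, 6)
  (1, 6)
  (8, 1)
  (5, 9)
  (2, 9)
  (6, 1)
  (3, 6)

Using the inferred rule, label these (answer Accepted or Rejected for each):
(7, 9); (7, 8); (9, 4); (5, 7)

The common property of the 'Accepted' items is: |first − second| ≤ 2. No 'Rejected' item has it.
(7, 9): |7−9| = 2 — checks out, so Accepted. (7, 8): |7−8| = 1 — checks out, so Accepted. (9, 4): |9−4| = 5 — does not satisfy this, so Rejected. (5, 7): |5−7| = 2 — checks out, so Accepted.

Accepted, Accepted, Rejected, Accepted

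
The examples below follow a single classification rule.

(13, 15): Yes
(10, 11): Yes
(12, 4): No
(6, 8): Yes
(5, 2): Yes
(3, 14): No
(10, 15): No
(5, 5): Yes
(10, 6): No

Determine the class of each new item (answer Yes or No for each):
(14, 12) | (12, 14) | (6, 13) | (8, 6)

Yes, Yes, No, Yes

All 'Yes' examples share one property — |first − second| ≤ 3 — and every 'No' example lacks it.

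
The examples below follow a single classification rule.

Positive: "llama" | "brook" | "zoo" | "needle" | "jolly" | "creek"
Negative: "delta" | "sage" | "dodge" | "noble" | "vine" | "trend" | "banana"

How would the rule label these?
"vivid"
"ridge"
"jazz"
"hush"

Negative, Negative, Positive, Negative

The rule appears to be: has a double letter.
"vivid" — no doubled letter, hence Negative. "ridge" — no doubled letter, hence Negative. "jazz" — 'zz' doubled, hence Positive. "hush" — no doubled letter, hence Negative.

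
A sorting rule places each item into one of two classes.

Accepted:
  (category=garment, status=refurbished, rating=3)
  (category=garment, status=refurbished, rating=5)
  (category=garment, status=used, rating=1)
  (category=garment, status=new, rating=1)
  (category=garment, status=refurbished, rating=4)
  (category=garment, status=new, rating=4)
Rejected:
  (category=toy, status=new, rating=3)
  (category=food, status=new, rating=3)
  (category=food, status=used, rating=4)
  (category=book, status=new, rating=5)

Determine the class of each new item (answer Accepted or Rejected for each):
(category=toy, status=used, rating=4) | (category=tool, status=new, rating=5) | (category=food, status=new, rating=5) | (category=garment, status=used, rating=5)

The pattern is that an item is 'Accepted' exactly when: category is garment.
Rejected: (category=toy, status=used, rating=4), since category is toy.
Rejected: (category=tool, status=new, rating=5), since category is tool.
Rejected: (category=food, status=new, rating=5), since category is food.
Accepted: (category=garment, status=used, rating=5), since category is garment.

Rejected, Rejected, Rejected, Accepted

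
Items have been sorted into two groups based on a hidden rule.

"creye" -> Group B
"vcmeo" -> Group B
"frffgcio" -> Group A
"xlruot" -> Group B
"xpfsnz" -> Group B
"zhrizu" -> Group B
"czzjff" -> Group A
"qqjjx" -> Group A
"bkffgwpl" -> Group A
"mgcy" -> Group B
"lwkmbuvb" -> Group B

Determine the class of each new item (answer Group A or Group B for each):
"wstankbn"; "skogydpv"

Checking candidate rules against both groups, what survives is: has a double letter.
"wstankbn": Group B (no doubled letter).
"skogydpv": Group B (no doubled letter).

Group B, Group B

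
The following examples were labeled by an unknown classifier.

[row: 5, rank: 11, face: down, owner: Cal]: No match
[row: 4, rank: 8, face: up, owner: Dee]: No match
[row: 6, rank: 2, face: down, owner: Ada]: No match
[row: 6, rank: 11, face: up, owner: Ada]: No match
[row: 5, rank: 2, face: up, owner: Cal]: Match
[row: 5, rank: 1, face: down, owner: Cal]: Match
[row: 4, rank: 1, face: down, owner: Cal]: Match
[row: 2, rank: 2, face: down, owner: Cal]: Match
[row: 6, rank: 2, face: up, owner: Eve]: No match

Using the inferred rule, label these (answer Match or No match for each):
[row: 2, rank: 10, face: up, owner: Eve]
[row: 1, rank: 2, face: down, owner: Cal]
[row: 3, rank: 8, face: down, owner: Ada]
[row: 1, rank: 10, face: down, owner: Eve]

No match, Match, No match, No match

The rule appears to be: owner is Cal AND rank ≤ 2.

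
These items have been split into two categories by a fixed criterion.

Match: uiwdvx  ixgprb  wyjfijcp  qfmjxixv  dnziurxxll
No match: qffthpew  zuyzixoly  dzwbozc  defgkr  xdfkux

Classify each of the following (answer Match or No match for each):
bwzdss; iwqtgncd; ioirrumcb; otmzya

No match, Match, No match, No match

The classifier is using: even length AND contains 'i'.
No match: bwzdss, since length 6, no 'i'. Match: iwqtgncd, since length 8, has 'i'. No match: ioirrumcb, since length 9, has 'i'. No match: otmzya, since length 6, no 'i'.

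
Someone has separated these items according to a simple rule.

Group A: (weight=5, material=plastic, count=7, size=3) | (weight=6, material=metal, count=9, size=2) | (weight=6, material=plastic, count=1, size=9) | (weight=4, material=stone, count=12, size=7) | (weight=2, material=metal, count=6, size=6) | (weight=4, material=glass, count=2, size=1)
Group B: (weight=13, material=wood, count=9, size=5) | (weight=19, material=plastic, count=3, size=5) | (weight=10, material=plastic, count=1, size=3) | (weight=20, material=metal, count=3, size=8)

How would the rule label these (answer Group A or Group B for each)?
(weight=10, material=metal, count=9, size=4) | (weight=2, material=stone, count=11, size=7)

Group B, Group A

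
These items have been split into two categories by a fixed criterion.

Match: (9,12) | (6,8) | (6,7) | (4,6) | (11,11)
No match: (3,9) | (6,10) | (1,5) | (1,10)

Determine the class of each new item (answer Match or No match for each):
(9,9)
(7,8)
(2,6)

The simplest hypothesis consistent with all the labels is: |first − second| ≤ 3.

Match, Match, No match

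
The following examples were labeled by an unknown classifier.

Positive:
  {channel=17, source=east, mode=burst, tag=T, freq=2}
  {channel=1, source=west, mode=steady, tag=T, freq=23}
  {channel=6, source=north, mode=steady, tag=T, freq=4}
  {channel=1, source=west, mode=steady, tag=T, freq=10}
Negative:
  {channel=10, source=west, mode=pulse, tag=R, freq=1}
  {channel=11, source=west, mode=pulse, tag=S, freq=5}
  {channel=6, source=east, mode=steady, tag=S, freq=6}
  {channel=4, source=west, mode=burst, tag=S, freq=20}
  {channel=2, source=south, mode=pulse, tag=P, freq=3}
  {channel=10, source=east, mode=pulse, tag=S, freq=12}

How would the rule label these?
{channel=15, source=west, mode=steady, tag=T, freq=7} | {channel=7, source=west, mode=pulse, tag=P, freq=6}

Positive, Negative

The common property of the 'Positive' items is: tag is T. No 'Negative' item has it.
{channel=15, source=west, mode=steady, tag=T, freq=7}: tag is T, qualifies → Positive. {channel=7, source=west, mode=pulse, tag=P, freq=6}: tag is P, fails this test → Negative.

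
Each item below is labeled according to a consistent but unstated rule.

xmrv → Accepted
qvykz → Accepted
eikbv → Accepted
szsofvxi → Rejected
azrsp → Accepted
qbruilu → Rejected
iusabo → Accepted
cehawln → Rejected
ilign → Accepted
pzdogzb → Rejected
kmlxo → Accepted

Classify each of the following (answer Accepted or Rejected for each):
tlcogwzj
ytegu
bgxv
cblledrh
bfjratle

Rejected, Accepted, Accepted, Rejected, Rejected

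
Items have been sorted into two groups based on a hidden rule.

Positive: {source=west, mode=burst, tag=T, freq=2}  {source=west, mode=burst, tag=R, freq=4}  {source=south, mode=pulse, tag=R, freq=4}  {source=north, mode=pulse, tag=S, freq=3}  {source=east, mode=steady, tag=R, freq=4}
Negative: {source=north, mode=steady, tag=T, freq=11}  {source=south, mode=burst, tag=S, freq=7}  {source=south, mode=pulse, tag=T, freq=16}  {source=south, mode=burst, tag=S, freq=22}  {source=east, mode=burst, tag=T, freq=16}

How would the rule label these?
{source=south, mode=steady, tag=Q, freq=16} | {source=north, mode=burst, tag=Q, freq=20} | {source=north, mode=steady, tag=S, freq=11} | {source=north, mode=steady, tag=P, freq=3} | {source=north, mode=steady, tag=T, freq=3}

Negative, Negative, Negative, Positive, Positive

The classifier is using: freq ≤ 4.
{source=south, mode=steady, tag=Q, freq=16}: freq = 16, does not fit → Negative. {source=north, mode=burst, tag=Q, freq=20}: freq = 20, does not fit → Negative. {source=north, mode=steady, tag=S, freq=11}: freq = 11, does not fit → Negative. {source=north, mode=steady, tag=P, freq=3}: freq = 3, has this property → Positive. {source=north, mode=steady, tag=T, freq=3}: freq = 3, has this property → Positive.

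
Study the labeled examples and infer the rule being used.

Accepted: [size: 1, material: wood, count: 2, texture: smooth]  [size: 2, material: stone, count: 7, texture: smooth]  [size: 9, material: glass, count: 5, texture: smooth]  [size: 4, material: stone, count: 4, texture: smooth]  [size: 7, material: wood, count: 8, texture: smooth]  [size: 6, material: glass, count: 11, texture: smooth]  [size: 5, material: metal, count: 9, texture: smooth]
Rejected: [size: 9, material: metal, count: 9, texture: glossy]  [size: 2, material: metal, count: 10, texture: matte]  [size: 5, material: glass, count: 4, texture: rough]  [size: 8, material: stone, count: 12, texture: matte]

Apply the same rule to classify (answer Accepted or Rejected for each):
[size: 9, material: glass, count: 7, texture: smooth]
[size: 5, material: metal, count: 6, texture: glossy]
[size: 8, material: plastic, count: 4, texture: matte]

The simplest hypothesis consistent with all the labels is: texture is smooth.
[size: 9, material: glass, count: 7, texture: smooth] → texture is smooth → Accepted. [size: 5, material: metal, count: 6, texture: glossy] → texture is glossy → Rejected. [size: 8, material: plastic, count: 4, texture: matte] → texture is matte → Rejected.

Accepted, Rejected, Rejected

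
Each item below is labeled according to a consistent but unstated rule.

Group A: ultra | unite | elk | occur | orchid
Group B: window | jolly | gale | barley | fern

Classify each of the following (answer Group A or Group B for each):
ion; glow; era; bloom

The pattern is that an item is 'Group A' exactly when: starts with a vowel.

Group A, Group B, Group A, Group B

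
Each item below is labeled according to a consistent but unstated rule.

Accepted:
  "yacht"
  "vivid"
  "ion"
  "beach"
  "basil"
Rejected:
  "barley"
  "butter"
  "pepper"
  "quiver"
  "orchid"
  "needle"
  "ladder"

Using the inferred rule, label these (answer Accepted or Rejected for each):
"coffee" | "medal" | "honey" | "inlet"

The simplest hypothesis consistent with all the labels is: odd length.
"coffee": length 6 — doesn't qualify, so Rejected. "medal": length 5 — meets the rule, so Accepted. "honey": length 5 — meets the rule, so Accepted. "inlet": length 5 — meets the rule, so Accepted.

Rejected, Accepted, Accepted, Accepted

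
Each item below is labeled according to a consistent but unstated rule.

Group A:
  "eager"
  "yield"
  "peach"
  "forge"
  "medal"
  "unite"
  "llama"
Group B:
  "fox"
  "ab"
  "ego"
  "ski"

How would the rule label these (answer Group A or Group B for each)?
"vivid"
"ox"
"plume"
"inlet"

Group A, Group B, Group A, Group A

The classifier is using: length 5.
"vivid": length 5 — passes, so Group A.
"ox": length 2 — does not pass, so Group B.
"plume": length 5 — passes, so Group A.
"inlet": length 5 — passes, so Group A.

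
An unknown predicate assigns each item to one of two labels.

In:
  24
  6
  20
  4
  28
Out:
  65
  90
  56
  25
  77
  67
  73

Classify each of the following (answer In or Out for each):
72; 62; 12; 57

Out, Out, In, Out

All 'In' examples share one property — even AND at most 28 — and every 'Out' example lacks it.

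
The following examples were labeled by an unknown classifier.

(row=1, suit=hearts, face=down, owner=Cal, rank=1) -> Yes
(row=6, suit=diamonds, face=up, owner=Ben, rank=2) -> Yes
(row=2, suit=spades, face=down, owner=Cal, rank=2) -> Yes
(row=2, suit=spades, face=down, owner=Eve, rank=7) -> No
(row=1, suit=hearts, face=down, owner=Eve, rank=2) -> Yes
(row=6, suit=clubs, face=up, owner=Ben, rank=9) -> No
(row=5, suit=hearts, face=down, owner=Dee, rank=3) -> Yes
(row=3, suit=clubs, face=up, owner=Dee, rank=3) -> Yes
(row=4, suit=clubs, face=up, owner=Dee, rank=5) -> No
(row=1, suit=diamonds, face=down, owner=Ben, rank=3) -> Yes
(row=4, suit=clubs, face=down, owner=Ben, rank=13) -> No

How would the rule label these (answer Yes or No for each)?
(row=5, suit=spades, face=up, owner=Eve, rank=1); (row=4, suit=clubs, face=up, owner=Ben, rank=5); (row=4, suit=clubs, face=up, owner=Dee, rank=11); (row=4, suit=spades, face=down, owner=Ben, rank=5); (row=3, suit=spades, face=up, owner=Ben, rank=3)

Yes, No, No, No, Yes

All 'Yes' examples share one property — rank ≤ 3 — and every 'No' example lacks it.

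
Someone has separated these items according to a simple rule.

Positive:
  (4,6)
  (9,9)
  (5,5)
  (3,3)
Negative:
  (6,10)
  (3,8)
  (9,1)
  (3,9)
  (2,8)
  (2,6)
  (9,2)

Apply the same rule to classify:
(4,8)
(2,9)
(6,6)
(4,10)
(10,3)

The simplest hypothesis consistent with all the labels is: |first − second| ≤ 2.
(4,8) → |4−8| = 4 → Negative.
(2,9) → |2−9| = 7 → Negative.
(6,6) → |6−6| = 0 → Positive.
(4,10) → |4−10| = 6 → Negative.
(10,3) → |10−3| = 7 → Negative.

Negative, Negative, Positive, Negative, Negative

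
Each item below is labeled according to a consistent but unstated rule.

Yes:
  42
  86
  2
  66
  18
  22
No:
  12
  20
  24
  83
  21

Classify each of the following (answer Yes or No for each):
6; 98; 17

A rule that fits every label: ≡ 2 (mod 4) — true of each 'Yes' example, false of each 'No' one.
6 → 6 mod 4 = 2 → Yes. 98 → 98 mod 4 = 2 → Yes. 17 → 17 mod 4 = 1 → No.

Yes, Yes, No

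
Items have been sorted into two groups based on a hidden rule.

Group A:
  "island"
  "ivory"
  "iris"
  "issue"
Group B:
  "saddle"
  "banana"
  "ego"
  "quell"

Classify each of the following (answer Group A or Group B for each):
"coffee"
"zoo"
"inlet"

Group B, Group B, Group A

The rule appears to be: contains 'i'.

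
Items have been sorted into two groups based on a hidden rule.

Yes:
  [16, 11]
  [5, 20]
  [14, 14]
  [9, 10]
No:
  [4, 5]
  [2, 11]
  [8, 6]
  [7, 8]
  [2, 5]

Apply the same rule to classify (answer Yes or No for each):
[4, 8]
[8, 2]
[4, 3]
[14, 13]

No, No, No, Yes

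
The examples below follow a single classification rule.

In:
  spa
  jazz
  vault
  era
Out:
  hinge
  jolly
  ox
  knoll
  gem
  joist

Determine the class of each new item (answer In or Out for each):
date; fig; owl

In, Out, Out

Comparing the two groups points to one rule — contains 'a'.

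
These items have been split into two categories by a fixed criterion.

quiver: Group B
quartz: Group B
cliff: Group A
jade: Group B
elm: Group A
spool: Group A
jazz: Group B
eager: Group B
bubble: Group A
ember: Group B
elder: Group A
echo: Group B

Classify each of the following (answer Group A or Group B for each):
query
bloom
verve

Group B, Group A, Group B

The distinguishing property — contains 'l' — holds for all the 'Group A' cases and none of the 'Group B' cases.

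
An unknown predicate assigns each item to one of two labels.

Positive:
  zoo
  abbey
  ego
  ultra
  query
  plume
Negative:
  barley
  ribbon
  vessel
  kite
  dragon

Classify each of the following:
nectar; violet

Negative, Negative

Checking candidate rules against both groups, what survives is: odd length.
nectar → length 6 → Negative.
violet → length 6 → Negative.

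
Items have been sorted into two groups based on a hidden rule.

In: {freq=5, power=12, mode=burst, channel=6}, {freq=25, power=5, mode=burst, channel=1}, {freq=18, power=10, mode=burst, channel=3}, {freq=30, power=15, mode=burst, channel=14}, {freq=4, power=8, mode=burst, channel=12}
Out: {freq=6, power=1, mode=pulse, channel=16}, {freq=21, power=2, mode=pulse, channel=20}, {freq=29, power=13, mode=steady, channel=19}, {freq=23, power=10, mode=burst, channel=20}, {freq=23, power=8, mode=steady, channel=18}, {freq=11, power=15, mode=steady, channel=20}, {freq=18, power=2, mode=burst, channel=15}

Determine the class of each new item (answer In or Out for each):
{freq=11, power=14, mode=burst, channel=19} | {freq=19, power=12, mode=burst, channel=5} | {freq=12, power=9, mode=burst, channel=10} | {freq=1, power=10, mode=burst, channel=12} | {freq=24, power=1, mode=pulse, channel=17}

Out, In, In, In, Out

Rule: channel ≤ 14. This holds for each 'In' example and fails for each 'Out' one.
{freq=11, power=14, mode=burst, channel=19} — channel = 19, hence Out.
{freq=19, power=12, mode=burst, channel=5} — channel = 5, hence In.
{freq=12, power=9, mode=burst, channel=10} — channel = 10, hence In.
{freq=1, power=10, mode=burst, channel=12} — channel = 12, hence In.
{freq=24, power=1, mode=pulse, channel=17} — channel = 17, hence Out.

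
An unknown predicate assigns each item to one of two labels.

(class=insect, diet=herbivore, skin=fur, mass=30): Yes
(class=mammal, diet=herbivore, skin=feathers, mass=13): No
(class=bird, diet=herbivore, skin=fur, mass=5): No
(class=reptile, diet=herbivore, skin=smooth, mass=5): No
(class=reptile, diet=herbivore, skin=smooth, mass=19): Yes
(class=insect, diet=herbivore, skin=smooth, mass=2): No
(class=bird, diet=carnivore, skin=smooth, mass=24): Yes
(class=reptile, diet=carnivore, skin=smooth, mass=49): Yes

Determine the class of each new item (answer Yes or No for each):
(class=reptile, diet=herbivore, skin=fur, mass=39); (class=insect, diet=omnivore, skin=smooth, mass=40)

Yes, Yes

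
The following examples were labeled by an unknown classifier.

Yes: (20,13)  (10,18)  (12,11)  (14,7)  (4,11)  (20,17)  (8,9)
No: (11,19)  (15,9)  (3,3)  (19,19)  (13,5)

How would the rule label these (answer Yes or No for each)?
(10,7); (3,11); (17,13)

One predicate separates the groups cleanly: first is even.
(10,7): Yes (first 10).
(3,11): No (first 3).
(17,13): No (first 17).

Yes, No, No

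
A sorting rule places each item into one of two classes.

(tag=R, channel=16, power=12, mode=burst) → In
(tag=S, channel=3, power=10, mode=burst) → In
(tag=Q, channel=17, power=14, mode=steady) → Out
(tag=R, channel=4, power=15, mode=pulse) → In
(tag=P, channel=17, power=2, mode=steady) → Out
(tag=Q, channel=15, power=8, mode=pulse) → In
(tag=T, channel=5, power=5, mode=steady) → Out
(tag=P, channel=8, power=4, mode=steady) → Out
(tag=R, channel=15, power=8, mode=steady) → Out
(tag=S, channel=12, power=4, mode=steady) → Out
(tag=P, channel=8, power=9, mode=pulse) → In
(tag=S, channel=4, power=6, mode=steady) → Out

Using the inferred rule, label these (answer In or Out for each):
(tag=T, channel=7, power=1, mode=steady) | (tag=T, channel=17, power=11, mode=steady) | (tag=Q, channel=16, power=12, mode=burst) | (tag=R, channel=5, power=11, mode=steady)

Out, Out, In, Out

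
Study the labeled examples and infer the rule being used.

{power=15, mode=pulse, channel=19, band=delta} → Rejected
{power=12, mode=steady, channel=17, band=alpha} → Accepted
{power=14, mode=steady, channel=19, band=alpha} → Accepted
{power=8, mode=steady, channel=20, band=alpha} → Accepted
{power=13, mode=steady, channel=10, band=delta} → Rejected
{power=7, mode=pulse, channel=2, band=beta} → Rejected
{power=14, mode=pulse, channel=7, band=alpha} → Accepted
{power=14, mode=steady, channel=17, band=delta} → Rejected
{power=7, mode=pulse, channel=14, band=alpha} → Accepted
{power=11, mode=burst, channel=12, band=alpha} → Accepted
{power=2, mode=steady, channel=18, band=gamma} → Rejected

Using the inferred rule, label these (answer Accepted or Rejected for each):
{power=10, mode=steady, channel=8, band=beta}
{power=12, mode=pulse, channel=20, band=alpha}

Rejected, Accepted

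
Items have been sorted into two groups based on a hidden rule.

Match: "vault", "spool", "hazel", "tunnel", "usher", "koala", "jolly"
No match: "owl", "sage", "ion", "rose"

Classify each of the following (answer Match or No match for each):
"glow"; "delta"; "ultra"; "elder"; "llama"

No match, Match, Match, Match, Match

All 'Match' examples share one property — length ≥ 5 — and every 'No match' example lacks it.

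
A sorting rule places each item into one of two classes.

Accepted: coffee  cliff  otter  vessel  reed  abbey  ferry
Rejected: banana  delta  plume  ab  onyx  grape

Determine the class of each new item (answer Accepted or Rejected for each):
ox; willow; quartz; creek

The rule appears to be: has a double letter.
ox: no doubled letter — lacks this property, so Rejected.
willow: 'll' doubled — matches, so Accepted.
quartz: no doubled letter — lacks this property, so Rejected.
creek: 'ee' doubled — matches, so Accepted.

Rejected, Accepted, Rejected, Accepted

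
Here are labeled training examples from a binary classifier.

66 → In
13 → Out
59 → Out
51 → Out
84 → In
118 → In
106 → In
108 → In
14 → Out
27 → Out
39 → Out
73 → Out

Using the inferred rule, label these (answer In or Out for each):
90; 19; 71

The common property of the 'In' items is: even AND at least 27. No 'Out' item has it.
90 → 90 is even, 90 ≥ 27 → In. 19 → 19 is odd, 19 < 27 → Out. 71 → 71 is odd, 71 ≥ 27 → Out.

In, Out, Out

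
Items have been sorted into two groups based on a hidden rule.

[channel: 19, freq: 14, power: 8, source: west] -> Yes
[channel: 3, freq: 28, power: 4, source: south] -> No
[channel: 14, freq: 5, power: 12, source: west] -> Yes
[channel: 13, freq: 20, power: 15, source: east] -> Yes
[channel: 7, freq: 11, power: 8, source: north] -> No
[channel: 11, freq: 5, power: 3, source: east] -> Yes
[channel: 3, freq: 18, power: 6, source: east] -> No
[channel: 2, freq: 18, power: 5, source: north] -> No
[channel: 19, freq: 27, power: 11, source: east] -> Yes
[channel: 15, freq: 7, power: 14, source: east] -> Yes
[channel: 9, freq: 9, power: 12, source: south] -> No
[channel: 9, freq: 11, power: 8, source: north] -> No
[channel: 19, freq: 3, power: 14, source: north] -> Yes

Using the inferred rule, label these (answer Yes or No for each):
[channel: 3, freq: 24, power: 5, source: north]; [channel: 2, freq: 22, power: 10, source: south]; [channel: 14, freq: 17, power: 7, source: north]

Every 'Yes' example satisfies: channel ≥ 11. None of the 'No' examples do.
No: [channel: 3, freq: 24, power: 5, source: north], since channel = 3.
No: [channel: 2, freq: 22, power: 10, source: south], since channel = 2.
Yes: [channel: 14, freq: 17, power: 7, source: north], since channel = 14.

No, No, Yes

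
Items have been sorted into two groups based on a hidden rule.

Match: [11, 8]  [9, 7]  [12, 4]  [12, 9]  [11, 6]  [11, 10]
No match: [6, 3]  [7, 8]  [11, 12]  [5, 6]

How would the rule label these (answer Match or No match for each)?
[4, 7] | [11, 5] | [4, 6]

No match, Match, No match

The common property of the 'Match' items is: first > second AND sum ≥ 11. No 'No match' item has it.
No match: [4, 7], since 4 < 7, 4+7 = 11.
Match: [11, 5], since 11 > 5, 11+5 = 16.
No match: [4, 6], since 4 < 6, 4+6 = 10.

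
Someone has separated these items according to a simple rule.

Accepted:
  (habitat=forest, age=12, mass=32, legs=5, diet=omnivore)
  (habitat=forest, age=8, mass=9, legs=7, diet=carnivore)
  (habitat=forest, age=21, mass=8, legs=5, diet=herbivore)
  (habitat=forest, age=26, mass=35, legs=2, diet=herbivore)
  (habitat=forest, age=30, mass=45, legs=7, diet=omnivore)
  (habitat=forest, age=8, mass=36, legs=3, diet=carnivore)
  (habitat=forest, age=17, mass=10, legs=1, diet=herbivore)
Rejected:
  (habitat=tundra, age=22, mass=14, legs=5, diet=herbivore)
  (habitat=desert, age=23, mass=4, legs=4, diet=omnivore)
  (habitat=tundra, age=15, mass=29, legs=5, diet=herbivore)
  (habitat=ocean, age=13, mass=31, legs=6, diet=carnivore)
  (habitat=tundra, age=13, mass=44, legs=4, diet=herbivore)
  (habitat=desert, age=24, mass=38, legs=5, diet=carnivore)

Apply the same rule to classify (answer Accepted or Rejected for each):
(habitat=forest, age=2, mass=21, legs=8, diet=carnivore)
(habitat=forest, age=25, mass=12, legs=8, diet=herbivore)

Accepted, Accepted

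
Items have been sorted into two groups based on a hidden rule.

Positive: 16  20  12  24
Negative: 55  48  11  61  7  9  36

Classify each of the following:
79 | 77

Every 'Positive' example satisfies: even AND at most 24. None of the 'Negative' examples do.
79: Negative (79 is odd, 79 > 24). 77: Negative (77 is odd, 77 > 24).

Negative, Negative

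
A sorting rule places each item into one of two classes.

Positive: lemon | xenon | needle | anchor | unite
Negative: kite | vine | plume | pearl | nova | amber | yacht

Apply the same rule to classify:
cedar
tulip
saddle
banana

Every 'Positive' example satisfies: length ≥ 5 AND contains 'n'. None of the 'Negative' examples do.

Negative, Negative, Negative, Positive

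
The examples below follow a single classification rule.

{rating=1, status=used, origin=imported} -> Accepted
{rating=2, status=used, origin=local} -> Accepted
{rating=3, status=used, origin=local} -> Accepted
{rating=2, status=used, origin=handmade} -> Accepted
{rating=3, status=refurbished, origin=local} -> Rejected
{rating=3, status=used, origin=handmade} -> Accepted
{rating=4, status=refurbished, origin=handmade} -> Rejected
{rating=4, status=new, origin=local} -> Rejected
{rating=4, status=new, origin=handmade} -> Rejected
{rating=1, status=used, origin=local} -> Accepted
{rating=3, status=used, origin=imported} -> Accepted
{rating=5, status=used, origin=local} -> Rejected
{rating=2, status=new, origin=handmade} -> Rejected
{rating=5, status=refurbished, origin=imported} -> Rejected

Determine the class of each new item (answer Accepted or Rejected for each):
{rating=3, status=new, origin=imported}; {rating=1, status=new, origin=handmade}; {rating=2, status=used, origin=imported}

Rejected, Rejected, Accepted

The distinguishing property — status is used AND rating ≤ 3 — holds for all the 'Accepted' cases and none of the 'Rejected' cases.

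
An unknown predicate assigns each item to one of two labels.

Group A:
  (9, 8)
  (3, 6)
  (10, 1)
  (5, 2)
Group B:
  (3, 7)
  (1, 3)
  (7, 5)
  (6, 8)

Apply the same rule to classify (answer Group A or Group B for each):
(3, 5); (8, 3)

The common property of the 'Group A' items is: sum is odd. No 'Group B' item has it.
(3, 5): Group B (3+5 = 8).
(8, 3): Group A (8+3 = 11).

Group B, Group A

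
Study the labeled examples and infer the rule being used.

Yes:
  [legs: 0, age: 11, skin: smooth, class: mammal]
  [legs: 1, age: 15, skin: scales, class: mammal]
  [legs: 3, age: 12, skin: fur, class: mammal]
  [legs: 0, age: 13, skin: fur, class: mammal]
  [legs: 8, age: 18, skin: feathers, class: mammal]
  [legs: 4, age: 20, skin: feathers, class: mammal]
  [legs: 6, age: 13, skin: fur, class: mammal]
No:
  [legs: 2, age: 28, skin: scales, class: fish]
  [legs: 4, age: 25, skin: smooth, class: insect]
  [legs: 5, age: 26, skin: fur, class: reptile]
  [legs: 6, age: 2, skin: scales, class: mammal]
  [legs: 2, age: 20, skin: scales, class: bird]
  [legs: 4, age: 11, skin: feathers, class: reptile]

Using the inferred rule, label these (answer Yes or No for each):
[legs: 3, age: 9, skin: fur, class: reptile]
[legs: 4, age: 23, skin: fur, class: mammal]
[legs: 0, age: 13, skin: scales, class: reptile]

No, Yes, No

The distinguishing property — class is mammal AND age ≥ 11 — holds for all the 'Yes' cases and none of the 'No' cases.
[legs: 3, age: 9, skin: fur, class: reptile] → class is reptile, age = 9 → No. [legs: 4, age: 23, skin: fur, class: mammal] → class is mammal, age = 23 → Yes. [legs: 0, age: 13, skin: scales, class: reptile] → class is reptile, age = 13 → No.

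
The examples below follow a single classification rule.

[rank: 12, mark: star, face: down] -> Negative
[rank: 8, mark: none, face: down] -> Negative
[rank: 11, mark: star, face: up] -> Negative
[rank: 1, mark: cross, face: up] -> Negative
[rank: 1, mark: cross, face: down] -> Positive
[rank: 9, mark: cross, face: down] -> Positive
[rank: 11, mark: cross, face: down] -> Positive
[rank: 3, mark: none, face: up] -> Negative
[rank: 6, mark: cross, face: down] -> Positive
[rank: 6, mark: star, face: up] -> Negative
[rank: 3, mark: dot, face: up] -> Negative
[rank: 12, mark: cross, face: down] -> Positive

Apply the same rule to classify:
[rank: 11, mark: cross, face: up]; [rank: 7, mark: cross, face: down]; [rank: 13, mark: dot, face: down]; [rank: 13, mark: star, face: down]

Negative, Positive, Negative, Negative

The classifier is using: mark is cross AND face is down.
[rank: 11, mark: cross, face: up]: mark is cross, face is up, doesn't qualify → Negative.
[rank: 7, mark: cross, face: down]: mark is cross, face is down, meets the rule → Positive.
[rank: 13, mark: dot, face: down]: mark is dot, face is down, doesn't qualify → Negative.
[rank: 13, mark: star, face: down]: mark is star, face is down, doesn't qualify → Negative.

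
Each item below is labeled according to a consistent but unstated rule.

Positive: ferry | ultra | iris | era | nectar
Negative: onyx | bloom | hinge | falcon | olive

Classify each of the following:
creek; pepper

Positive, Positive

One predicate separates the groups cleanly: contains 'r'.
creek: has 'r' — fits, so Positive. pepper: has 'r' — fits, so Positive.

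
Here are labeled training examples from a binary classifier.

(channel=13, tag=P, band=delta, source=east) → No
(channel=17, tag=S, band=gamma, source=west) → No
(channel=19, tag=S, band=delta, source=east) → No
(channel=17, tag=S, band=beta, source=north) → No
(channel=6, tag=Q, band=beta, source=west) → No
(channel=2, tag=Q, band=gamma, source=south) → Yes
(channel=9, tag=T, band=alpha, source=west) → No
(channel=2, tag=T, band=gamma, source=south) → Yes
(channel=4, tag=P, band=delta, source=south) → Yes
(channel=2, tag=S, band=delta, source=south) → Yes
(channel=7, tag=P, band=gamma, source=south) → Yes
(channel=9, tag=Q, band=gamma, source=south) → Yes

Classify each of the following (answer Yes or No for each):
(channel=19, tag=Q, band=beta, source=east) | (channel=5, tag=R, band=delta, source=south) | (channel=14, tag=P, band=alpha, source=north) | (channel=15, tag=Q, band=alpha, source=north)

No, Yes, No, No

One predicate separates the groups cleanly: source is south.
(channel=19, tag=Q, band=beta, source=east) → source is east → No. (channel=5, tag=R, band=delta, source=south) → source is south → Yes. (channel=14, tag=P, band=alpha, source=north) → source is north → No. (channel=15, tag=Q, band=alpha, source=north) → source is north → No.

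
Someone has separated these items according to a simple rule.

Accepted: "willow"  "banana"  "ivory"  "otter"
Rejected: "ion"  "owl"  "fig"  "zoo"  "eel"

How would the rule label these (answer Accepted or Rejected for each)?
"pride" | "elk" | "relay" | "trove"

Accepted, Rejected, Accepted, Accepted

A rule that fits every label: length ≥ 5 — true of each 'Accepted' example, false of each 'Rejected' one.
"pride" — length 5, hence Accepted. "elk" — length 3, hence Rejected. "relay" — length 5, hence Accepted. "trove" — length 5, hence Accepted.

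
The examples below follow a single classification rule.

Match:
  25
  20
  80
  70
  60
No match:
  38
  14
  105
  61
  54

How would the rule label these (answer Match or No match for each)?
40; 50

The pattern is that an item is 'Match' exactly when: multiple of 5 AND at most 80.
40: 40 = 5·8, 40 ≤ 80 — matches, so Match. 50: 50 = 5·10, 50 ≤ 80 — matches, so Match.

Match, Match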